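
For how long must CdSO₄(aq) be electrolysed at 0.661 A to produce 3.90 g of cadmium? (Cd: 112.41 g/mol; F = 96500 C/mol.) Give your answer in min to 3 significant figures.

169 min

n(Cd) = 3.90 / 112.41 = 0.03469 mol
Cd²⁺ + 2e⁻ → Cd, so n(e⁻) = 2 × 0.03469 = 0.06938 mol
Q = 0.06938 × 96500 = 6695 C
t = Q / I = 6695 / 0.661 = 10130 s = 169 min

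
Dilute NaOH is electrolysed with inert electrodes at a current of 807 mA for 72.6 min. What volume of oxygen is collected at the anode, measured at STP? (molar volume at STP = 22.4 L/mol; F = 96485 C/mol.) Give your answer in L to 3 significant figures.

Charge passed = 0.807 × 4356 = 3515 C
Moles of electrons = 3515 / 96485 = 0.03643 mol
2H₂O → O₂ + 4H⁺ + 4e⁻, so n(O₂) = 0.03643 / 4 = 0.009108 mol
V = 0.009108 × 22.4 = 0.2040 L

0.204 L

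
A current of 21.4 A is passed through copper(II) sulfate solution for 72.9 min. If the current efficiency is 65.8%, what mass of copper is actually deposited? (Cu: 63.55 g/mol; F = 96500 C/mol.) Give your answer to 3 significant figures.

20.3 g

Q = 21.4 × 4374 = 93600 C
n(e⁻) = 93600 / 96500 = 0.9699 mol
Cu²⁺ + 2e⁻ → Cu, so theoretical m(Cu) = 0.4850 × 63.55 = 30.82 g
Actual mass = 65.8% × 30.82 = 20.3 g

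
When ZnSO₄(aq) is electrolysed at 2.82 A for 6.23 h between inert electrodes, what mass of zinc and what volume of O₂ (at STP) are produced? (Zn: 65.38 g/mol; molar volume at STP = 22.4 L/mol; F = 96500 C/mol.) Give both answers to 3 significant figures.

21.4 g Zn; 3.67 L O₂

Q = 2.82 × 22428 = 63250 C; n(e⁻) = 63250 / 96500 = 0.6554 mol
Cathode: Zn²⁺ + 2e⁻ → Zn → n(Zn) = 0.6554/2 = 0.3277 mol → 21.4 g
Anode: 2H₂O → O₂ + 4H⁺ + 4e⁻ → n(O₂) = 0.6554/4 = 0.1639 mol → 3.67 L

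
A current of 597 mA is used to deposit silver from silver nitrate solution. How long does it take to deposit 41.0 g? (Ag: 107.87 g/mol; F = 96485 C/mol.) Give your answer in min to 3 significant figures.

1020 min

n(Ag) = 41.0 / 107.87 = 0.3801 mol
Ag⁺ + e⁻ → Ag, so n(e⁻) = 0.3801 mol
Q = 0.3801 × 96485 = 36670 C
t = Q / I = 36670 / 0.597 = 61420 s = 1020 min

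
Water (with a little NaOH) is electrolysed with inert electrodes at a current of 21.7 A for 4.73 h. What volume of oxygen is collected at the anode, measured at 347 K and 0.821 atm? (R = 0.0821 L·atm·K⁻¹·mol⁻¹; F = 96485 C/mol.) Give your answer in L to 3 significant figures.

Q = It = 21.7 × 17028 = 3.695×10^5 C
n(e⁻) = 3.695×10^5 / 96485 = 3.830 mol
2H₂O → O₂ + 4H⁺ + 4e⁻, so n(O₂) = 3.830 / 4 = 0.9575 mol
V = nRT/P = 0.9575 × 0.0821 × 347 / 0.821 = 33.23 L

33.2 L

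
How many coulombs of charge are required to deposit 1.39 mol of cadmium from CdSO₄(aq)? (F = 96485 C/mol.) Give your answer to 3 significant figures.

Cd²⁺ + 2e⁻ → Cd, so n(e⁻) = 2 × 1.39 = 2.780 mol
Q = 2.780 × 96485 = 2.682×10^5 C

2.68×10^5 C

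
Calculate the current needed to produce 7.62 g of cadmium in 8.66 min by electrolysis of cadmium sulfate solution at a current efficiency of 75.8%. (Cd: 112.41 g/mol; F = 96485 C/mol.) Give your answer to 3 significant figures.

n(Cd) = 7.62 / 112.41 = 0.06779 mol
Cd²⁺ + 2e⁻ → Cd, so n(e⁻) = 2 × 0.06779 = 0.1356 mol
Q = 0.1356 × 96485 / 0.758 = 17260 C
I = Q / t = 17260 / 519.6 s = 33.2 A

33.2 A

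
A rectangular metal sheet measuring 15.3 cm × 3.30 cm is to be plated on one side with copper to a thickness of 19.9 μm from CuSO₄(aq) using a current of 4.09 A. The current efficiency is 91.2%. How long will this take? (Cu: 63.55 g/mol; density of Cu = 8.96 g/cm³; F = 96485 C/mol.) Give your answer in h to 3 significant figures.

0.204 h

Plated area = 15.3 × 3.30 = 50.49 cm²
Volume = 50.49 × 19.9×10⁻⁴ cm = 0.1005 cm³
m(Cu) = 0.1005 × 8.96 = 0.9005 g
n(Cu) = 0.9005 / 63.55 = 0.01417 mol; n(e⁻) = 2 × 0.01417 = 0.02834 mol
Q = 0.02834 × 96485 / 0.912 = 2998 C
t = 2998 / 4.09 = 733.0 s = 0.204 h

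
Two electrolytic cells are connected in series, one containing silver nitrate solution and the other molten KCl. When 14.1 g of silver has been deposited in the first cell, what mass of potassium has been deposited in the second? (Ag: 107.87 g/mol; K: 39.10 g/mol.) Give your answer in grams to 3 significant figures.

5.11 g

n(Ag) = 14.1 / 107.87 = 0.1307 mol
Ag⁺ + e⁻ → Ag, so n(e⁻) = 0.1307 mol
The cells are in series, so the same charge (and hence the same n(e⁻) = 0.1307 mol) passes through both.
K⁺ + e⁻ → K, so n(K) = 0.1307 mol
m(K) = 0.1307 × 39.10 = 5.11 g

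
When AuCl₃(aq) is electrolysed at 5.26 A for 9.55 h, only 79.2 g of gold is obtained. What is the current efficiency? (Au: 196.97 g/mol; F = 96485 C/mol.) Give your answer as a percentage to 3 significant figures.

Q = 5.26 × 34380 = 1.808×10^5 C
n(e⁻) = 1.808×10^5 / 96485 = 1.874 mol
Au³⁺ + 3e⁻ → Au, so theoretical n(Au) = 0.6247 mol → 123.0 g
Efficiency = 79.2 / 123.0 = 0.6439 = 64.4%

64.4%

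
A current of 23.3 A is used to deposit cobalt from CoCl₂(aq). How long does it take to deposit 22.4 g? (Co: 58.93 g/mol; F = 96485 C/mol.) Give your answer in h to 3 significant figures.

n(Co) = 22.4 / 58.93 = 0.3801 mol
Co²⁺ + 2e⁻ → Co, so n(e⁻) = 2 × 0.3801 = 0.7602 mol
Q = 0.7602 × 96485 = 73350 C
t = Q / I = 73350 / 23.3 = 3148 s = 0.874 h

0.874 h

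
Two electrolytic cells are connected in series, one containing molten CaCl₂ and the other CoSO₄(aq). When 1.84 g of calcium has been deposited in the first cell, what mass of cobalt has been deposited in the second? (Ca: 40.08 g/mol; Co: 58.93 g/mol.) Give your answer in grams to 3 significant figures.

2.71 g

n(Ca) = 1.84 / 40.08 = 0.04591 mol
Ca²⁺ + 2e⁻ → Ca, so n(e⁻) = 2 × 0.04591 = 0.09182 mol
The cells are in series, so the same charge (and hence the same n(e⁻) = 0.09182 mol) passes through both.
Co²⁺ + 2e⁻ → Co, so n(Co) = 0.09182 / 2 = 0.04591 mol
m(Co) = 0.04591 × 58.93 = 2.71 g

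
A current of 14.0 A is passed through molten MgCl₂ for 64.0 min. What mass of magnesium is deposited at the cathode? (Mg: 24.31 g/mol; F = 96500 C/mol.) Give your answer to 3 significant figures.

Charge passed = 14.0 × 3840 = 53760 C
n(e⁻) = Q/F = 53760/96500 = 0.5571 mol
Mg²⁺ + 2e⁻ → Mg, so n(Mg) = 0.5571 / 2 = 0.2786 mol
m = 0.2786 × 24.31 = 6.77 g

6.77 g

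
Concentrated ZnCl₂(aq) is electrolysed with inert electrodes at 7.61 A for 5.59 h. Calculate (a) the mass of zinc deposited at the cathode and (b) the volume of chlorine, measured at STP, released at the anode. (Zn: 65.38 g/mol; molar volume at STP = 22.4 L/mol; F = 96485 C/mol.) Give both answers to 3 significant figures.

Q = 7.61 × 20124 = 1.531×10^5 C; n(e⁻) = 1.531×10^5 / 96485 = 1.587 mol
Cathode: Zn²⁺ + 2e⁻ → Zn → n(Zn) = 1.587/2 = 0.7935 mol → 51.9 g
Anode: 2Cl⁻ → Cl₂ + 2e⁻ → n(Cl₂) = 1.587/2 = 0.7935 mol → 17.8 L

51.9 g Zn; 17.8 L Cl₂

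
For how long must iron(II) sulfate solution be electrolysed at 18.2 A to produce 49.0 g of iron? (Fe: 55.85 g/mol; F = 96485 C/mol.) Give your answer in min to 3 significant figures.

155 min

n(Fe) = 49.0 / 55.85 = 0.8774 mol
Fe²⁺ + 2e⁻ → Fe, so n(e⁻) = 2 × 0.8774 = 1.755 mol
Q = 1.755 × 96485 = 1.693×10^5 C
t = Q / I = 1.693×10^5 / 18.2 = 9302 s = 155 min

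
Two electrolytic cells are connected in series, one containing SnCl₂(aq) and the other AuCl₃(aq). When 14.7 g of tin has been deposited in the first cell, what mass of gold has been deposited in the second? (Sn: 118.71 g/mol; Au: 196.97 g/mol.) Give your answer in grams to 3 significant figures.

n(Sn) = 14.7 / 118.71 = 0.1238 mol
Sn²⁺ + 2e⁻ → Sn, so n(e⁻) = 2 × 0.1238 = 0.2476 mol
Since the cells are in series, n(e⁻) in the Au cell is also 0.2476 mol.
Au³⁺ + 3e⁻ → Au, so n(Au) = 0.2476 / 3 = 0.08253 mol
m(Au) = 0.08253 × 196.97 = 16.3 g

16.3 g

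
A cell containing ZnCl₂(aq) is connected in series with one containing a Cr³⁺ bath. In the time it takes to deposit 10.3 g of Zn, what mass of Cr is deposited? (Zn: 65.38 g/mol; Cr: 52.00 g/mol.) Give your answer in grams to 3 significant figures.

5.46 g

n(Zn) = 10.3 / 65.38 = 0.1575 mol
Zn²⁺ + 2e⁻ → Zn, so n(e⁻) = 2 × 0.1575 = 0.3150 mol
Since the cells are in series, n(e⁻) in the Cr cell is also 0.3150 mol.
Cr³⁺ + 3e⁻ → Cr, so n(Cr) = 0.3150 / 3 = 0.1050 mol
m(Cr) = 0.1050 × 52.00 = 5.46 g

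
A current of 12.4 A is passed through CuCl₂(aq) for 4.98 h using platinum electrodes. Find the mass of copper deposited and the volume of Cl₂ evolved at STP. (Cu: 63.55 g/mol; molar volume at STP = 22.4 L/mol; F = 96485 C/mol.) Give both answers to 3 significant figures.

73.2 g Cu; 25.8 L Cl₂

Q = 12.4 × 17928 = 2.223×10^5 C; n(e⁻) = 2.223×10^5 / 96485 = 2.304 mol
Cathode: Cu²⁺ + 2e⁻ → Cu → n(Cu) = 2.304/2 = 1.152 mol → 73.2 g
Anode: 2Cl⁻ → Cl₂ + 2e⁻ → n(Cl₂) = 2.304/2 = 1.152 mol → 25.8 L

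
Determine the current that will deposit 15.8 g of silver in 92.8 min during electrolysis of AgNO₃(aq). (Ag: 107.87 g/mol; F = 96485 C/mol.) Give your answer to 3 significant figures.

2.54 A

n(Ag) = 15.8 / 107.87 = 0.1465 mol
Ag⁺ + e⁻ → Ag, so n(e⁻) = 0.1465 mol
Q = 0.1465 × 96485 = 14140 C
I = Q / t = 14140 / 5568 s = 2.54 A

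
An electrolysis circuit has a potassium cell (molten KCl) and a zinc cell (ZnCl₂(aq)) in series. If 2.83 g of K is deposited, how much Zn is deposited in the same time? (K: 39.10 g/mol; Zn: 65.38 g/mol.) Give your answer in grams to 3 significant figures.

2.37 g

n(K) = 2.83 / 39.10 = 0.07238 mol
K⁺ + e⁻ → K, so n(e⁻) = 0.07238 mol
The cells are in series, so the same charge (and hence the same n(e⁻) = 0.07238 mol) passes through both.
Zn²⁺ + 2e⁻ → Zn, so n(Zn) = 0.07238 / 2 = 0.03619 mol
m(Zn) = 0.03619 × 65.38 = 2.37 g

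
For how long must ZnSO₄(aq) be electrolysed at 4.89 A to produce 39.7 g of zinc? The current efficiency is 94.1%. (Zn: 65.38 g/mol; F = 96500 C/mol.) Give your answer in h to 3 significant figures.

7.07 h

n(Zn) = 39.7 / 65.38 = 0.6072 mol
Zn²⁺ + 2e⁻ → Zn, so n(e⁻) = 2 × 0.6072 = 1.214 mol
Q = 1.214 × 96500 / 0.941 = 1.245×10^5 C
t = Q / I = 1.245×10^5 / 4.89 = 25460 s = 7.07 h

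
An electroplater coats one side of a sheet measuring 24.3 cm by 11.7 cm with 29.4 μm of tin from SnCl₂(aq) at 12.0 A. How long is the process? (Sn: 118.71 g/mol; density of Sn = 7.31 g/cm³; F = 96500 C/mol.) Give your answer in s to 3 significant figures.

Plated area = 24.3 × 11.7 = 284.3 cm²
Volume = 284.3 × 29.4×10⁻⁴ cm = 0.8358 cm³
m(Sn) = 0.8358 × 7.31 = 6.110 g
n(Sn) = 6.110 / 118.71 = 0.05147 mol; n(e⁻) = 2 × 0.05147 = 0.1029 mol
Q = 0.1029 × 96500 = 9930 C
t = 9930 / 12.0 = 827.5 s

828 s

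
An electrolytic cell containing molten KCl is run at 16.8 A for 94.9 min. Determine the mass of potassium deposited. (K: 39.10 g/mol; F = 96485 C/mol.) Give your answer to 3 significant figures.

38.8 g

Charge passed = 16.8 × 5694 = 95660 C
n(e⁻) = Q/F = 95660/96485 = 0.9914 mol
K⁺ + e⁻ → K, so n(K) = 0.9914 mol
m = 0.9914 × 39.10 = 38.8 g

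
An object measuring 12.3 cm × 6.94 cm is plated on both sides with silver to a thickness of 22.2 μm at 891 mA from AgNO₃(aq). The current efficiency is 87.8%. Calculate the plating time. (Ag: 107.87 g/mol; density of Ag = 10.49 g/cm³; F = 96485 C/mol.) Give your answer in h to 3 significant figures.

Plated area = 2 × 12.3 × 6.94 = 170.7 cm²
Volume = 170.7 × 22.2×10⁻⁴ cm = 0.3790 cm³
m(Ag) = 0.3790 × 10.49 = 3.976 g
n(Ag) = 3.976 / 107.87 = 0.03686 mol; n(e⁻) = 0.03686 mol
Q = 0.03686 × 96485 / 0.878 = 4051 C
t = 4051 / 0.891 = 4547 s = 1.26 h

1.26 h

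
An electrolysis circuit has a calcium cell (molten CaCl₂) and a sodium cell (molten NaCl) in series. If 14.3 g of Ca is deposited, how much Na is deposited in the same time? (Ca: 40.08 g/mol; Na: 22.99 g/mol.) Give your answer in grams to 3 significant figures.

16.4 g

n(Ca) = 14.3 / 40.08 = 0.3568 mol
Ca²⁺ + 2e⁻ → Ca, so n(e⁻) = 2 × 0.3568 = 0.7136 mol
Since the cells are in series, n(e⁻) in the Na cell is also 0.7136 mol.
Na⁺ + e⁻ → Na, so n(Na) = 0.7136 mol
m(Na) = 0.7136 × 22.99 = 16.4 g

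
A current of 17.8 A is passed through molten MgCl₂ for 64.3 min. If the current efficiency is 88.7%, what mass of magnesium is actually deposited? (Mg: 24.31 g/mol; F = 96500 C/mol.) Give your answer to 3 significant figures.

7.67 g

Q = 17.8 × 3858 = 68670 C
n(e⁻) = 68670 / 96500 = 0.7116 mol
Mg²⁺ + 2e⁻ → Mg, so theoretical m(Mg) = 0.3558 × 24.31 = 8.649 g
Actual mass = 88.7% × 8.649 = 7.67 g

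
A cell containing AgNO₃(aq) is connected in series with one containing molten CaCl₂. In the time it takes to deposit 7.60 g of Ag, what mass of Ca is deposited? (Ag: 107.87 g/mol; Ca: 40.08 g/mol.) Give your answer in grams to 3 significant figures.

1.41 g

n(Ag) = 7.60 / 107.87 = 0.07046 mol
Ag⁺ + e⁻ → Ag, so n(e⁻) = 0.07046 mol
Since the cells are in series, n(e⁻) in the Ca cell is also 0.07046 mol.
Ca²⁺ + 2e⁻ → Ca, so n(Ca) = 0.07046 / 2 = 0.03523 mol
m(Ca) = 0.03523 × 40.08 = 1.41 g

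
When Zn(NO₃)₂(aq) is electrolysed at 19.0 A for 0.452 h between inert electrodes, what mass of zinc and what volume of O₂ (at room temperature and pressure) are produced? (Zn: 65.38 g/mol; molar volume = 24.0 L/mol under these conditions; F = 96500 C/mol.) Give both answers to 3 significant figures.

10.5 g Zn; 1.92 L O₂

Q = 19.0 × 1627.2 = 30920 C; n(e⁻) = 30920 / 96500 = 0.3204 mol
Cathode: Zn²⁺ + 2e⁻ → Zn → n(Zn) = 0.3204/2 = 0.1602 mol → 10.5 g
Anode: 2H₂O → O₂ + 4H⁺ + 4e⁻ → n(O₂) = 0.3204/4 = 0.08010 mol → 1.92 L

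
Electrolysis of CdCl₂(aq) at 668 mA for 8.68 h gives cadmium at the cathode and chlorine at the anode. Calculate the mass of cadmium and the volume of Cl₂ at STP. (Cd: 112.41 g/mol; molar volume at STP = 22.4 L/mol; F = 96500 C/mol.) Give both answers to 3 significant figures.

Q = 0.668 × 31248 = 20870 C; n(e⁻) = 20870 / 96500 = 0.2163 mol
Cathode: Cd²⁺ + 2e⁻ → Cd → n(Cd) = 0.2163/2 = 0.1082 mol → 12.2 g
Anode: 2Cl⁻ → Cl₂ + 2e⁻ → n(Cl₂) = 0.2163/2 = 0.1082 mol → 2.42 L

12.2 g Cd; 2.42 L Cl₂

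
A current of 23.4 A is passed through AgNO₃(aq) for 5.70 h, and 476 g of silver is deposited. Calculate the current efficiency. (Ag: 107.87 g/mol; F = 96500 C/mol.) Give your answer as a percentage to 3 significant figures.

Q = 23.4 × 20520 = 4.802×10^5 C
n(e⁻) = 4.802×10^5 / 96500 = 4.976 mol
Ag⁺ + e⁻ → Ag, so theoretical n(Ag) = 4.976 mol → 536.8 g
Efficiency = 476 / 536.8 = 0.8867 = 88.7%

88.7%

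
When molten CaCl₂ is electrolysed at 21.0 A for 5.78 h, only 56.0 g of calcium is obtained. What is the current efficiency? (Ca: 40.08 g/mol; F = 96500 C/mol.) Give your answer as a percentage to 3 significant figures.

Q = 21.0 × 20808 = 4.370×10^5 C
n(e⁻) = 4.370×10^5 / 96500 = 4.528 mol
Ca²⁺ + 2e⁻ → Ca, so theoretical n(Ca) = 2.264 mol → 90.74 g
Efficiency = 56.0 / 90.74 = 0.6171 = 61.7%

61.7%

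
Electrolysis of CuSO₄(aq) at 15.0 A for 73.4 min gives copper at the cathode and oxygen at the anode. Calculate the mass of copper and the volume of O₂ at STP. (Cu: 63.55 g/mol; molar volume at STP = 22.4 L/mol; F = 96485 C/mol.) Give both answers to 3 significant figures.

Q = 15.0 × 4404 = 66060 C; n(e⁻) = 66060 / 96485 = 0.6847 mol
Cathode: Cu²⁺ + 2e⁻ → Cu → n(Cu) = 0.6847/2 = 0.3424 mol → 21.8 g
Anode: 2H₂O → O₂ + 4H⁺ + 4e⁻ → n(O₂) = 0.6847/4 = 0.1712 mol → 3.83 L

21.8 g Cu; 3.83 L O₂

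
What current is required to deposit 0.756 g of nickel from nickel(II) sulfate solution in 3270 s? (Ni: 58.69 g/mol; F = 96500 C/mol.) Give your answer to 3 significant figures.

n(Ni) = 0.756 / 58.69 = 0.01288 mol
Ni²⁺ + 2e⁻ → Ni, so n(e⁻) = 2 × 0.01288 = 0.02576 mol
Q = 0.02576 × 96500 = 2486 C
I = Q / t = 2486 / 3270 s = 0.760 A

0.760 A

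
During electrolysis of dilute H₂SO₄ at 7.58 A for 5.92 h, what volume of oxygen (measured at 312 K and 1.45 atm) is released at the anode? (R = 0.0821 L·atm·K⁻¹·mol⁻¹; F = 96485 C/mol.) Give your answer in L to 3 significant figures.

Q = 7.58 A × 21312 s = 1.615×10^5 C
n(e⁻) = 1.615×10^5 / 96485 = 1.674 mol
2H₂O → O₂ + 4H⁺ + 4e⁻, so n(O₂) = 1.674 / 4 = 0.4185 mol
V = nRT/P = 0.4185 × 0.0821 × 312 / 1.45 = 7.393 L

7.39 L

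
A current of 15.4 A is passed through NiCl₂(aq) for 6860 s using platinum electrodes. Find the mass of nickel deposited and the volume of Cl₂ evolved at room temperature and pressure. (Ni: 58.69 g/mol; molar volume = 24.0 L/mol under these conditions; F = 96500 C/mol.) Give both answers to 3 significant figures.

Q = 15.4 × 6860 = 1.056×10^5 C; n(e⁻) = 1.056×10^5 / 96500 = 1.094 mol
Cathode: Ni²⁺ + 2e⁻ → Ni → n(Ni) = 1.094/2 = 0.5470 mol → 32.1 g
Anode: 2Cl⁻ → Cl₂ + 2e⁻ → n(Cl₂) = 1.094/2 = 0.5470 mol → 13.1 L

32.1 g Ni; 13.1 L Cl₂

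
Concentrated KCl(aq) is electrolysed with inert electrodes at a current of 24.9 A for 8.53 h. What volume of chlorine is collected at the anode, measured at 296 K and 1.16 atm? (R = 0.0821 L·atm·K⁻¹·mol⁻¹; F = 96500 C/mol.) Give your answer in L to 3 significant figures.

Charge passed = 24.9 × 30708 = 7.646×10^5 C
n(e⁻) = Q/F = 7.646×10^5/96500 = 7.923 mol
2Cl⁻ → Cl₂ + 2e⁻, so n(Cl₂) = 7.923 / 2 = 3.962 mol
V = nRT/P = 3.962 × 0.0821 × 296 / 1.16 = 83.00 L

83.0 L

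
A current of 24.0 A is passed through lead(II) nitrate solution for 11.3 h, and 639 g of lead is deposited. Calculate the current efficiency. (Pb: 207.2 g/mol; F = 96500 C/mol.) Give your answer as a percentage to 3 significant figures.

Q = 24.0 × 40680 = 9.763×10^5 C
n(e⁻) = 9.763×10^5 / 96500 = 10.12 mol
Pb²⁺ + 2e⁻ → Pb, so theoretical n(Pb) = 5.060 mol → 1048 g
Efficiency = 639 / 1048 = 0.6097 = 61.0%

61.0%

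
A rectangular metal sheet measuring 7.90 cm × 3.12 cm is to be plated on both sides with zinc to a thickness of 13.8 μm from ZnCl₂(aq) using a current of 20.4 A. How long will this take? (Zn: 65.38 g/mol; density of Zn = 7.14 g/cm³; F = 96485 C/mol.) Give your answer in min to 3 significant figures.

1.17 min

Plated area = 2 × 7.90 × 3.12 = 49.30 cm²
Volume = 49.30 × 13.8×10⁻⁴ cm = 0.06803 cm³
m(Zn) = 0.06803 × 7.14 = 0.4857 g
n(Zn) = 0.4857 / 65.38 = 0.007429 mol; n(e⁻) = 2 × 0.007429 = 0.01486 mol
Q = 0.01486 × 96485 = 1434 C
t = 1434 / 20.4 = 70.29 s = 1.17 min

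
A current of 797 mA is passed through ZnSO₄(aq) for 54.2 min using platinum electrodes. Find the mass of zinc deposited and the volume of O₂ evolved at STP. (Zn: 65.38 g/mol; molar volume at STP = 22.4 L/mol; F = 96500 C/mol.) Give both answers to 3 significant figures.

0.878 g Zn; 0.150 L O₂

Q = 0.797 × 3252 = 2592 C; n(e⁻) = 2592 / 96500 = 0.02686 mol
Cathode: Zn²⁺ + 2e⁻ → Zn → n(Zn) = 0.02686/2 = 0.01343 mol → 0.878 g
Anode: 2H₂O → O₂ + 4H⁺ + 4e⁻ → n(O₂) = 0.02686/4 = 0.006715 mol → 0.150 L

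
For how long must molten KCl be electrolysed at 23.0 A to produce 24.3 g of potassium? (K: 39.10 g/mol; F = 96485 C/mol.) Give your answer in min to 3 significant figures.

n(K) = 24.3 / 39.10 = 0.6215 mol
K⁺ + e⁻ → K, so n(e⁻) = 0.6215 mol
Q = 0.6215 × 96485 = 59970 C
t = Q / I = 59970 / 23.0 = 2607 s = 43.5 min

43.5 min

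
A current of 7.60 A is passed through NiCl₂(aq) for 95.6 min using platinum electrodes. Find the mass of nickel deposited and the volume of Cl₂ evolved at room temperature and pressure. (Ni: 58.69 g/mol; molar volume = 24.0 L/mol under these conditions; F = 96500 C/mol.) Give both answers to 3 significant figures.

13.3 g Ni; 5.42 L Cl₂

Q = 7.60 × 5736 = 43590 C; n(e⁻) = 43590 / 96500 = 0.4517 mol
Cathode: Ni²⁺ + 2e⁻ → Ni → n(Ni) = 0.4517/2 = 0.2259 mol → 13.3 g
Anode: 2Cl⁻ → Cl₂ + 2e⁻ → n(Cl₂) = 0.4517/2 = 0.2259 mol → 5.42 L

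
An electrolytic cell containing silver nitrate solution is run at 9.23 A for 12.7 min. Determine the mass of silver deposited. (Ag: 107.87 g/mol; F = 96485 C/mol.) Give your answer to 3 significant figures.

7.86 g

Q = 9.23 A × 762 s = 7033 C
n(e⁻) = 7033 / 96485 = 0.07289 mol
Ag⁺ + e⁻ → Ag, so n(Ag) = 0.07289 mol
m = 0.07289 × 107.87 = 7.86 g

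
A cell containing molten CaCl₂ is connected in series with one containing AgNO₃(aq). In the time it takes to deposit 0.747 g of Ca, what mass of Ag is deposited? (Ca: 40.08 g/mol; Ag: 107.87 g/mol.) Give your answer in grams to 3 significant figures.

n(Ca) = 0.747 / 40.08 = 0.01864 mol
Ca²⁺ + 2e⁻ → Ca, so n(e⁻) = 2 × 0.01864 = 0.03728 mol
Since the cells are in series, n(e⁻) in the Ag cell is also 0.03728 mol.
Ag⁺ + e⁻ → Ag, so n(Ag) = 0.03728 mol
m(Ag) = 0.03728 × 107.87 = 4.02 g

4.02 g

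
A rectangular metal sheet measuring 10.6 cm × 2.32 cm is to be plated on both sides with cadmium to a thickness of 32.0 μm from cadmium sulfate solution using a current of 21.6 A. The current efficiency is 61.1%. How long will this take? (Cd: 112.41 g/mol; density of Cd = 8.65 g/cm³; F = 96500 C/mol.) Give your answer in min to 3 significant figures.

Plated area = 2 × 10.6 × 2.32 = 49.18 cm²
Volume = 49.18 × 32.0×10⁻⁴ cm = 0.1574 cm³
m(Cd) = 0.1574 × 8.65 = 1.362 g
n(Cd) = 1.362 / 112.41 = 0.01212 mol; n(e⁻) = 2 × 0.01212 = 0.02424 mol
Q = 0.02424 × 96500 / 0.611 = 3828 C
t = 3828 / 21.6 = 177.2 s = 2.95 min

2.95 min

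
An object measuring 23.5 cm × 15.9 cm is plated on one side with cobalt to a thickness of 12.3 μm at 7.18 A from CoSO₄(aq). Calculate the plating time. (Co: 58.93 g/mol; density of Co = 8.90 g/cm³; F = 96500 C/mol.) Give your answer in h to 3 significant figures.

Plated area = 23.5 × 15.9 = 373.7 cm²
Volume = 373.7 × 12.3×10⁻⁴ cm = 0.4597 cm³
m(Co) = 0.4597 × 8.90 = 4.091 g
n(Co) = 4.091 / 58.93 = 0.06942 mol; n(e⁻) = 2 × 0.06942 = 0.1388 mol
Q = 0.1388 × 96500 = 13390 C
t = 13390 / 7.18 = 1865 s = 0.518 h

0.518 h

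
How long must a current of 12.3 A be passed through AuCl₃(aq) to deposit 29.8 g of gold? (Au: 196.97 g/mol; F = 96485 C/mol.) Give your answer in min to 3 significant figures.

59.3 min

n(Au) = 29.8 / 196.97 = 0.1513 mol
Au³⁺ + 3e⁻ → Au, so n(e⁻) = 3 × 0.1513 = 0.4539 mol
Q = 0.4539 × 96485 = 43790 C
t = Q / I = 43790 / 12.3 = 3560 s = 59.3 min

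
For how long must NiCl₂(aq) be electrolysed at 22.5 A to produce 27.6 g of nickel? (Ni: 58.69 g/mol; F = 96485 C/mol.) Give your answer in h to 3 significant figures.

1.12 h

n(Ni) = 27.6 / 58.69 = 0.4703 mol
Ni²⁺ + 2e⁻ → Ni, so n(e⁻) = 2 × 0.4703 = 0.9406 mol
Q = 0.9406 × 96485 = 90750 C
t = Q / I = 90750 / 22.5 = 4033 s = 1.12 h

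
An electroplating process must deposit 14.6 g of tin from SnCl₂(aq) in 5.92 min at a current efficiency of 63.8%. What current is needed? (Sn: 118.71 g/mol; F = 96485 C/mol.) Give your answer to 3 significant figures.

105 A

n(Sn) = 14.6 / 118.71 = 0.1230 mol
Sn²⁺ + 2e⁻ → Sn, so n(e⁻) = 2 × 0.1230 = 0.2460 mol
Q = 0.2460 × 96485 / 0.638 = 37200 C
I = Q / t = 37200 / 355.2 s = 105 A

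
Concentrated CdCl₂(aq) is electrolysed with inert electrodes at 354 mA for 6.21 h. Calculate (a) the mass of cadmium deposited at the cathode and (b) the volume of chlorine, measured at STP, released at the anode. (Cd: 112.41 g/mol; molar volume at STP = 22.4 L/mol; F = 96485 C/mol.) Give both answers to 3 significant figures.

4.61 g Cd; 0.919 L Cl₂

Q = 0.354 × 22356 = 7914 C; n(e⁻) = 7914 / 96485 = 0.08202 mol
Cathode: Cd²⁺ + 2e⁻ → Cd → n(Cd) = 0.08202/2 = 0.04101 mol → 4.61 g
Anode: 2Cl⁻ → Cl₂ + 2e⁻ → n(Cl₂) = 0.08202/2 = 0.04101 mol → 0.919 L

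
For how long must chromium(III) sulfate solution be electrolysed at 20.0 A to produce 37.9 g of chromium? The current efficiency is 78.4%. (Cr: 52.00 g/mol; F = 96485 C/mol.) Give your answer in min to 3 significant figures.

n(Cr) = 37.9 / 52.00 = 0.7288 mol
Cr³⁺ + 3e⁻ → Cr, so n(e⁻) = 3 × 0.7288 = 2.186 mol
Q = 2.186 × 96485 / 0.784 = 2.690×10^5 C
t = Q / I = 2.690×10^5 / 20.0 = 13450 s = 224 min

224 min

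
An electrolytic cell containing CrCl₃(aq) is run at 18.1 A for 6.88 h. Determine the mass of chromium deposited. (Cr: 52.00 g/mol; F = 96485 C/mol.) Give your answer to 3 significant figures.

80.5 g

Q = It = 18.1 × 24768 = 4.483×10^5 C
n(e⁻) = Q/F = 4.483×10^5/96485 = 4.646 mol
Cr³⁺ + 3e⁻ → Cr, so n(Cr) = 4.646 / 3 = 1.549 mol
m = 1.549 × 52.00 = 80.5 g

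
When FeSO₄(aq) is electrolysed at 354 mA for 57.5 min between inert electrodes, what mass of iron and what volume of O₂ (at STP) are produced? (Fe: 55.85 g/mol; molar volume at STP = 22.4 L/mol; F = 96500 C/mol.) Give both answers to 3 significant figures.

Q = 0.354 × 3450 = 1221 C; n(e⁻) = 1221 / 96500 = 0.01265 mol
Cathode: Fe²⁺ + 2e⁻ → Fe → n(Fe) = 0.01265/2 = 0.006325 mol → 0.353 g
Anode: 2H₂O → O₂ + 4H⁺ + 4e⁻ → n(O₂) = 0.01265/4 = 0.003163 mol → 0.0709 L

0.353 g Fe; 0.0709 L O₂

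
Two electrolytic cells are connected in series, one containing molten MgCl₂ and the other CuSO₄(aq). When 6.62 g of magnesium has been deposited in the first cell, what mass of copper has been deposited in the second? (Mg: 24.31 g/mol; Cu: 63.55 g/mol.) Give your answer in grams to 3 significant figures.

17.3 g

n(Mg) = 6.62 / 24.31 = 0.2723 mol
Mg²⁺ + 2e⁻ → Mg, so n(e⁻) = 2 × 0.2723 = 0.5446 mol
Same current for the same time ⇒ same n(e⁻) = 0.5446 mol in both cells.
Cu²⁺ + 2e⁻ → Cu, so n(Cu) = 0.5446 / 2 = 0.2723 mol
m(Cu) = 0.2723 × 63.55 = 17.3 g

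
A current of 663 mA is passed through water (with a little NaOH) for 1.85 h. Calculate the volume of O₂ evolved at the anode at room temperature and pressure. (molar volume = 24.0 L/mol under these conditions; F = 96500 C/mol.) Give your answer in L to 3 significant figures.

Q = It = 0.663 × 6660 = 4416 C
n(e⁻) = 4416 / 96500 = 0.04576 mol
2H₂O → O₂ + 4H⁺ + 4e⁻, so n(O₂) = 0.04576 / 4 = 0.01144 mol
V = 0.01144 × 24.0 = 0.2746 L

0.275 L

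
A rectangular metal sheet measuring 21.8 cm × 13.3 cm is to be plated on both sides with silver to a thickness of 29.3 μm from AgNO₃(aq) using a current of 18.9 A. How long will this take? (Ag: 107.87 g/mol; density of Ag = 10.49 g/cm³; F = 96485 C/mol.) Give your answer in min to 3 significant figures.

14.1 min

Plated area = 2 × 21.8 × 13.3 = 579.9 cm²
Volume = 579.9 × 29.3×10⁻⁴ cm = 1.699 cm³
m(Ag) = 1.699 × 10.49 = 17.82 g
n(Ag) = 17.82 / 107.87 = 0.1652 mol; n(e⁻) = 0.1652 mol
Q = 0.1652 × 96485 = 15940 C
t = 15940 / 18.9 = 843.4 s = 14.1 min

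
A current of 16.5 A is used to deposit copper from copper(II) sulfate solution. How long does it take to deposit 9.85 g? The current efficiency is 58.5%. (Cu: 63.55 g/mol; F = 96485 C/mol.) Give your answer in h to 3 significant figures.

0.861 h

n(Cu) = 9.85 / 63.55 = 0.1550 mol
Cu²⁺ + 2e⁻ → Cu, so n(e⁻) = 2 × 0.1550 = 0.3100 mol
Q = 0.3100 × 96485 / 0.585 = 51130 C
t = Q / I = 51130 / 16.5 = 3099 s = 0.861 h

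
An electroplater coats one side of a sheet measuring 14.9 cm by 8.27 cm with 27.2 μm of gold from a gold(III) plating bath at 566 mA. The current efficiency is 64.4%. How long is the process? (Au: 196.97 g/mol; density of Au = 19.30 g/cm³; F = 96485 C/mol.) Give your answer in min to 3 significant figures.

435 min

Plated area = 14.9 × 8.27 = 123.2 cm²
Volume = 123.2 × 27.2×10⁻⁴ cm = 0.3351 cm³
m(Au) = 0.3351 × 19.30 = 6.467 g
n(Au) = 6.467 / 196.97 = 0.03283 mol; n(e⁻) = 3 × 0.03283 = 0.09849 mol
Q = 0.09849 × 96485 / 0.644 = 14760 C
t = 14760 / 0.566 = 26080 s = 435 min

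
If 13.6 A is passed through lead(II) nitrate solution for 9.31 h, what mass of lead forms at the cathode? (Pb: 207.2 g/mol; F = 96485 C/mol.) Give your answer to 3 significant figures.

Q = It = 13.6 × 33516 = 4.558×10^5 C
n(e⁻) = Q/F = 4.558×10^5/96485 = 4.724 mol
Pb²⁺ + 2e⁻ → Pb, so n(Pb) = 4.724 / 2 = 2.362 mol
m = 2.362 × 207.2 = 489 g

489 g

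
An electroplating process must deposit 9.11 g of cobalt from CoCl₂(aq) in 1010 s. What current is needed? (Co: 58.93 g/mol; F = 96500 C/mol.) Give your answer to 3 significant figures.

29.5 A

n(Co) = 9.11 / 58.93 = 0.1546 mol
Co²⁺ + 2e⁻ → Co, so n(e⁻) = 2 × 0.1546 = 0.3092 mol
Q = 0.3092 × 96500 = 29840 C
I = Q / t = 29840 / 1010 s = 29.5 A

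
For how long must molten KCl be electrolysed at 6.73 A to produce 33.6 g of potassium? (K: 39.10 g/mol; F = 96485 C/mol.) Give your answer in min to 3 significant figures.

205 min

n(K) = 33.6 / 39.10 = 0.8593 mol
K⁺ + e⁻ → K, so n(e⁻) = 0.8593 mol
Q = 0.8593 × 96485 = 82910 C
t = Q / I = 82910 / 6.73 = 12320 s = 205 min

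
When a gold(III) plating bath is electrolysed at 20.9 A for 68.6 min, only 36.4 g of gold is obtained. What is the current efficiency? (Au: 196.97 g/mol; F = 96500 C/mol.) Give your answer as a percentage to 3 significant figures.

62.2%

Q = 20.9 × 4116 = 86020 C
n(e⁻) = 86020 / 96500 = 0.8914 mol
Au³⁺ + 3e⁻ → Au, so theoretical n(Au) = 0.2971 mol → 58.52 g
Efficiency = 36.4 / 58.52 = 0.6220 = 62.2%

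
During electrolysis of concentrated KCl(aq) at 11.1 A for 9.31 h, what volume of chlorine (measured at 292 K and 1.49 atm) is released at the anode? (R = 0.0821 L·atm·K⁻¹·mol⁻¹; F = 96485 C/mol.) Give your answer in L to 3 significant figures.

31.0 L

Q = 11.1 A × 33516 s = 3.720×10^5 C
Moles of electrons = 3.720×10^5 / 96485 = 3.856 mol
2Cl⁻ → Cl₂ + 2e⁻, so n(Cl₂) = 3.856 / 2 = 1.928 mol
V = nRT/P = 1.928 × 0.0821 × 292 / 1.49 = 31.02 L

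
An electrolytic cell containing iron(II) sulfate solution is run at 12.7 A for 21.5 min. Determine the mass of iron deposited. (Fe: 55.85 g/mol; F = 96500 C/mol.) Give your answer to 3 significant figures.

Q = It = 12.7 × 1290 = 16380 C
n(e⁻) = 16380 / 96500 = 0.1697 mol
Fe²⁺ + 2e⁻ → Fe, so n(Fe) = 0.1697 / 2 = 0.08485 mol
m = 0.08485 × 55.85 = 4.74 g

4.74 g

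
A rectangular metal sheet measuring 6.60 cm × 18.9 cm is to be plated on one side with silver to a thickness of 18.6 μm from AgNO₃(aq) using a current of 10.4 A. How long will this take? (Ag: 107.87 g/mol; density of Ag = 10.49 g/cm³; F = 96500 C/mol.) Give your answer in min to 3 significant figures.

Plated area = 6.60 × 18.9 = 124.7 cm²
Volume = 124.7 × 18.6×10⁻⁴ cm = 0.2319 cm³
m(Ag) = 0.2319 × 10.49 = 2.433 g
n(Ag) = 2.433 / 107.87 = 0.02255 mol; n(e⁻) = 0.02255 mol
Q = 0.02255 × 96500 = 2176 C
t = 2176 / 10.4 = 209.2 s = 3.49 min

3.49 min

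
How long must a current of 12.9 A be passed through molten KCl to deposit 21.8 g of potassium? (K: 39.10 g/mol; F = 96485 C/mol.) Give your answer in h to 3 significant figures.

n(K) = 21.8 / 39.10 = 0.5575 mol
K⁺ + e⁻ → K, so n(e⁻) = 0.5575 mol
Q = 0.5575 × 96485 = 53790 C
t = Q / I = 53790 / 12.9 = 4170 s = 1.16 h

1.16 h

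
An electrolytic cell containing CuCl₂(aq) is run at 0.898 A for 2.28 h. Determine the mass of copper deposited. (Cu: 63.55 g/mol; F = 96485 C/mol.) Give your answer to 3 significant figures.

2.43 g

Q = 0.898 A × 8208 s = 7371 C
Moles of electrons = 7371 / 96485 = 0.07640 mol
Cu²⁺ + 2e⁻ → Cu, so n(Cu) = 0.07640 / 2 = 0.03820 mol
m = 0.03820 × 63.55 = 2.43 g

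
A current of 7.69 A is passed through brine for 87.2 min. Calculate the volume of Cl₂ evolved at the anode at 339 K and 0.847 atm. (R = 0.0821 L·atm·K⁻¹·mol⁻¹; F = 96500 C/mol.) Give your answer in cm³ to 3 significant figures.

6850 cm³

Charge passed = 7.69 × 5232 = 40230 C
Moles of electrons = 40230 / 96500 = 0.4169 mol
2Cl⁻ → Cl₂ + 2e⁻, so n(Cl₂) = 0.4169 / 2 = 0.2085 mol
V = nRT/P = 0.2085 × 0.0821 × 339 / 0.847 = 6.851 L
= 6850 cm³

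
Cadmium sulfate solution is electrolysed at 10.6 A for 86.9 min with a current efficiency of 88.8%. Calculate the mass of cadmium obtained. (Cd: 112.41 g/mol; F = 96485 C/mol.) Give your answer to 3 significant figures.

28.6 g

Q = 10.6 × 5214 = 55270 C
n(e⁻) = 55270 / 96485 = 0.5728 mol
Cd²⁺ + 2e⁻ → Cd, so theoretical m(Cd) = 0.2864 × 112.41 = 32.19 g
Actual mass = 88.8% × 32.19 = 28.6 g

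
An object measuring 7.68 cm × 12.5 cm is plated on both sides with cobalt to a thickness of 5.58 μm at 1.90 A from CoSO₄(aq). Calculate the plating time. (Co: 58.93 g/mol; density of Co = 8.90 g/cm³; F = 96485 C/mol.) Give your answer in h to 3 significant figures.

0.456 h

Plated area = 2 × 7.68 × 12.5 = 192.0 cm²
Volume = 192.0 × 5.58×10⁻⁴ cm = 0.1071 cm³
m(Co) = 0.1071 × 8.90 = 0.9532 g
n(Co) = 0.9532 / 58.93 = 0.01618 mol; n(e⁻) = 2 × 0.01618 = 0.03236 mol
Q = 0.03236 × 96485 = 3122 C
t = 3122 / 1.90 = 1643 s = 0.456 h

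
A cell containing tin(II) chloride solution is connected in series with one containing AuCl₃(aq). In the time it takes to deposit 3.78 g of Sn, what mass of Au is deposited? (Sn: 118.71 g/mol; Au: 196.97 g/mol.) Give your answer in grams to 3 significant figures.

4.18 g

n(Sn) = 3.78 / 118.71 = 0.03184 mol
Sn²⁺ + 2e⁻ → Sn, so n(e⁻) = 2 × 0.03184 = 0.06368 mol
Since the cells are in series, n(e⁻) in the Au cell is also 0.06368 mol.
Au³⁺ + 3e⁻ → Au, so n(Au) = 0.06368 / 3 = 0.02123 mol
m(Au) = 0.02123 × 196.97 = 4.18 g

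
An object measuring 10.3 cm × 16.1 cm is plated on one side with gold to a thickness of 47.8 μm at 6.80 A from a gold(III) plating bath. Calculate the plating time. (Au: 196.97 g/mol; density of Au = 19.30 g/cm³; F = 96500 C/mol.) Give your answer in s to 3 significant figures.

Plated area = 10.3 × 16.1 = 165.8 cm²
Volume = 165.8 × 47.8×10⁻⁴ cm = 0.7925 cm³
m(Au) = 0.7925 × 19.30 = 15.30 g
n(Au) = 15.30 / 196.97 = 0.07768 mol; n(e⁻) = 3 × 0.07768 = 0.2330 mol
Q = 0.2330 × 96500 = 22480 C
t = 22480 / 6.80 = 3306 s

3310 s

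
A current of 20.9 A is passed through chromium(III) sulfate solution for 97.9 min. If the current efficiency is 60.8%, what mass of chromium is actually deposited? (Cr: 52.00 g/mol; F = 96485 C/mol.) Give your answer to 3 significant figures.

13.4 g

Q = 20.9 × 5874 = 1.228×10^5 C
n(e⁻) = 1.228×10^5 / 96485 = 1.273 mol
Cr³⁺ + 3e⁻ → Cr, so theoretical m(Cr) = 0.4243 × 52.00 = 22.06 g
Actual mass = 60.8% × 22.06 = 13.4 g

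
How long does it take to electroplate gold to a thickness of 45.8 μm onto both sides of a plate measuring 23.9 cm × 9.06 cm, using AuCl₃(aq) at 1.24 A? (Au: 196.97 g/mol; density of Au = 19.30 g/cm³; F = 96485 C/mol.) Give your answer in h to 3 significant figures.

12.6 h

Plated area = 2 × 23.9 × 9.06 = 433.1 cm²
Volume = 433.1 × 45.8×10⁻⁴ cm = 1.984 cm³
m(Au) = 1.984 × 19.30 = 38.29 g
n(Au) = 38.29 / 196.97 = 0.1944 mol; n(e⁻) = 3 × 0.1944 = 0.5832 mol
Q = 0.5832 × 96485 = 56270 C
t = 56270 / 1.24 = 45380 s = 12.6 h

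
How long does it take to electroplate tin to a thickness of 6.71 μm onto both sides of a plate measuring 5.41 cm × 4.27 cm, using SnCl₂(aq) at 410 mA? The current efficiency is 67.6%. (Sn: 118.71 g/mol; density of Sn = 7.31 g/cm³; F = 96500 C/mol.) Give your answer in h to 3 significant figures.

Plated area = 2 × 5.41 × 4.27 = 46.20 cm²
Volume = 46.20 × 6.71×10⁻⁴ cm = 0.03100 cm³
m(Sn) = 0.03100 × 7.31 = 0.2266 g
n(Sn) = 0.2266 / 118.71 = 0.001909 mol; n(e⁻) = 2 × 0.001909 = 0.003818 mol
Q = 0.003818 × 96500 / 0.676 = 545.0 C
t = 545.0 / 0.410 = 1329 s = 0.369 h

0.369 h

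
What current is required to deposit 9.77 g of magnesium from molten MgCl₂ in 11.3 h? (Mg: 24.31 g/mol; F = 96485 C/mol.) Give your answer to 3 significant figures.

1.91 A

n(Mg) = 9.77 / 24.31 = 0.4019 mol
Mg²⁺ + 2e⁻ → Mg, so n(e⁻) = 2 × 0.4019 = 0.8038 mol
Q = 0.8038 × 96485 = 77550 C
I = Q / t = 77550 / 40680 s = 1.91 A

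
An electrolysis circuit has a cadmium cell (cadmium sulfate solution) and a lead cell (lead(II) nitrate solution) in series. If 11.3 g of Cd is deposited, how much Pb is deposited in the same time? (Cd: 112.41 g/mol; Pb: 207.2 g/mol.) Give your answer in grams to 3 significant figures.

20.8 g

n(Cd) = 11.3 / 112.41 = 0.1005 mol
Cd²⁺ + 2e⁻ → Cd, so n(e⁻) = 2 × 0.1005 = 0.2010 mol
The cells are in series, so the same charge (and hence the same n(e⁻) = 0.2010 mol) passes through both.
Pb²⁺ + 2e⁻ → Pb, so n(Pb) = 0.2010 / 2 = 0.1005 mol
m(Pb) = 0.1005 × 207.2 = 20.8 g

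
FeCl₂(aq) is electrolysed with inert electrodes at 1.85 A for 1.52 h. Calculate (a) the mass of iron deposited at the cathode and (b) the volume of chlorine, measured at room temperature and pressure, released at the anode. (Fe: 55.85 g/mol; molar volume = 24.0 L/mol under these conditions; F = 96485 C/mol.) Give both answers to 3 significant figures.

2.93 g Fe; 1.26 L Cl₂

Q = 1.85 × 5472 = 10120 C; n(e⁻) = 10120 / 96485 = 0.1049 mol
Cathode: Fe²⁺ + 2e⁻ → Fe → n(Fe) = 0.1049/2 = 0.05245 mol → 2.93 g
Anode: 2Cl⁻ → Cl₂ + 2e⁻ → n(Cl₂) = 0.1049/2 = 0.05245 mol → 1.26 L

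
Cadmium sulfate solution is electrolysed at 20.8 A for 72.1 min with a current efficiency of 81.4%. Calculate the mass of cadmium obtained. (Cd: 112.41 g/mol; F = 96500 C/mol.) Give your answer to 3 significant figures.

Q = 20.8 × 4326 = 89980 C
n(e⁻) = 89980 / 96500 = 0.9324 mol
Cd²⁺ + 2e⁻ → Cd, so theoretical m(Cd) = 0.4662 × 112.41 = 52.41 g
Actual mass = 81.4% × 52.41 = 42.7 g

42.7 g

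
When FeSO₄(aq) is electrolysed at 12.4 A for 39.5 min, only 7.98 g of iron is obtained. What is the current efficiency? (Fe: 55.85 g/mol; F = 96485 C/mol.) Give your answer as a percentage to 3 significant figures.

93.8%

Q = 12.4 × 2370 = 29390 C
n(e⁻) = 29390 / 96485 = 0.3046 mol
Fe²⁺ + 2e⁻ → Fe, so theoretical n(Fe) = 0.1523 mol → 8.506 g
Efficiency = 7.98 / 8.506 = 0.9382 = 93.8%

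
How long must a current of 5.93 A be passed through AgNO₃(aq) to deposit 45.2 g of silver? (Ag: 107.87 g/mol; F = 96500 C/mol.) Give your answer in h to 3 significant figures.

1.89 h

n(Ag) = 45.2 / 107.87 = 0.4190 mol
Ag⁺ + e⁻ → Ag, so n(e⁻) = 0.4190 mol
Q = 0.4190 × 96500 = 40430 C
t = Q / I = 40430 / 5.93 = 6818 s = 1.89 h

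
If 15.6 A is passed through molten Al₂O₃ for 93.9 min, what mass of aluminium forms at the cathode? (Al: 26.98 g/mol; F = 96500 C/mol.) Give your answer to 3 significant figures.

8.19 g

Q = 15.6 A × 5634 s = 87890 C
n(e⁻) = Q/F = 87890/96500 = 0.9108 mol
Al³⁺ + 3e⁻ → Al, so n(Al) = 0.9108 / 3 = 0.3036 mol
m = 0.3036 × 26.98 = 8.19 g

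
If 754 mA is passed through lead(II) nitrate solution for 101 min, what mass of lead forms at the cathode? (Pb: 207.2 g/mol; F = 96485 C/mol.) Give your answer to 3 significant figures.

Q = It = 0.754 × 6060 = 4569 C
n(e⁻) = 4569 / 96485 = 0.04735 mol
Pb²⁺ + 2e⁻ → Pb, so n(Pb) = 0.04735 / 2 = 0.02368 mol
m = 0.02368 × 207.2 = 4.91 g

4.91 g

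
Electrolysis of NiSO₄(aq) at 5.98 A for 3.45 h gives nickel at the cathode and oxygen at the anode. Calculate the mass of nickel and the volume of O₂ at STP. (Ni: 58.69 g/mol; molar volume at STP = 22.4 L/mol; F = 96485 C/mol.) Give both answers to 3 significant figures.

Q = 5.98 × 12420 = 74270 C; n(e⁻) = 74270 / 96485 = 0.7698 mol
Cathode: Ni²⁺ + 2e⁻ → Ni → n(Ni) = 0.7698/2 = 0.3849 mol → 22.6 g
Anode: 2H₂O → O₂ + 4H⁺ + 4e⁻ → n(O₂) = 0.7698/4 = 0.1925 mol → 4.31 L

22.6 g Ni; 4.31 L O₂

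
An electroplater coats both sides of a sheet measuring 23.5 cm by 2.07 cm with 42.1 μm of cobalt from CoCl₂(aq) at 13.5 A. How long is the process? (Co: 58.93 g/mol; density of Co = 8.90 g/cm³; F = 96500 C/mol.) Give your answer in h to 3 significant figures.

Plated area = 2 × 23.5 × 2.07 = 97.29 cm²
Volume = 97.29 × 42.1×10⁻⁴ cm = 0.4096 cm³
m(Co) = 0.4096 × 8.90 = 3.645 g
n(Co) = 3.645 / 58.93 = 0.06185 mol; n(e⁻) = 2 × 0.06185 = 0.1237 mol
Q = 0.1237 × 96500 = 11940 C
t = 11940 / 13.5 = 884.4 s = 0.246 h

0.246 h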